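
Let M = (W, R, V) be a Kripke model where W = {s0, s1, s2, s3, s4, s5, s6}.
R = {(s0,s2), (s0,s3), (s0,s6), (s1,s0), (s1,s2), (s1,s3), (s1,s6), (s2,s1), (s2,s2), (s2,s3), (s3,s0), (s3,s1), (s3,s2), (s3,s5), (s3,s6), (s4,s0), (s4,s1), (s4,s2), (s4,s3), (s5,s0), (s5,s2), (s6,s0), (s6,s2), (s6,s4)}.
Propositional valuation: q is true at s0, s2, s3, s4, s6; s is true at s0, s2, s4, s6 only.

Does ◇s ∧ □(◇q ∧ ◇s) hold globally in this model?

Yes

Let φ = ◇s ∧ □(◇q ∧ ◇s). Evaluate φ at each world:
  s0 (successors {s2, s3, s6}): φ is true.
  s1 (successors {s0, s2, s3, s6}): φ is true.
  s2 (successors {s1, s2, s3}): φ is true.
  s3 (successors {s0, s1, s2, s5, s6}): φ is true.
  s4 (successors {s0, s1, s2, s3}): φ is true.
  s5 (successors {s0, s2}): φ is true.
  s6 (successors {s0, s2, s4}): φ is true.
For instance, at s1:
  At s1: ◇s is true, □(◇q ∧ ◇s) is true, so ◇s ∧ □(◇q ∧ ◇s) is true.
    At s1: ◇s requires s at some successor in {s0, s2, s3, s6}.
      s holds at s0, so ◇s is true at s1.
    At s1: □(◇q ∧ ◇s) requires ◇q ∧ ◇s at every successor {s0, s2, s3, s6}.
      At s0: ◇q ∧ ◇s is true.
      At s2: ◇q ∧ ◇s is true.
      At s3: ◇q ∧ ◇s is true.
      At s6: ◇q ∧ ◇s is true.
    So □(◇q ∧ ◇s) is true at s1.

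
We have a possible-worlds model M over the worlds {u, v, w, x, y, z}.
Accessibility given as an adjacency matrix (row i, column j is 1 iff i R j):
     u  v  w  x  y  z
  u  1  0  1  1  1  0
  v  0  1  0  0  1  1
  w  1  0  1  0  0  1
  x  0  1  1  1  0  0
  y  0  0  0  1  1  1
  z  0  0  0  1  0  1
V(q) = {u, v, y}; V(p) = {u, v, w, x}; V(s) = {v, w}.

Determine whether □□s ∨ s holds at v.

Yes

At v: □□s is false, s is true, so □□s ∨ s is true.
  At v: □□s requires □s at every successor {v, y, z}.
    □s fails at v, so □□s is false at v.
      At v: □s requires s at every successor {v, y, z}.
        s fails at y, so □s is false at v.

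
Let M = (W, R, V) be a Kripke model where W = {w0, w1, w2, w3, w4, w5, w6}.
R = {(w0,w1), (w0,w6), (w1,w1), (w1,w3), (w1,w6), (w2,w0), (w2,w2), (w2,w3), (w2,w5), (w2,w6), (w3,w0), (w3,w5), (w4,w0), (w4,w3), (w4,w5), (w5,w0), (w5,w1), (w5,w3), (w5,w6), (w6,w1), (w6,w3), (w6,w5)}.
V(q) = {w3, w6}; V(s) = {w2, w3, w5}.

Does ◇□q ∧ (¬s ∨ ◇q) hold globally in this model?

Let φ = ◇□q ∧ (¬s ∨ ◇q). Evaluate φ at each world:
  w0 (successors {w1, w6}): φ is false.
  w1 (successors {w1, w3, w6}): φ is false.
  w2 (successors {w0, w2, w3, w5, w6}): φ is false.
  w3 (successors {w0, w5}): φ is false.
  w4 (successors {w0, w3, w5}): φ is false.
  w5 (successors {w0, w1, w3, w6}): φ is false.
  w6 (successors {w1, w3, w5}): φ is false.
Detail at w0 (counterexample):
  At w0: ◇□q is false, ¬s ∨ ◇q is true, so ◇□q ∧ (¬s ∨ ◇q) is false.
    At w0: ◇□q requires □q at some successor in {w1, w6}.
      At w1: □q is false.
      At w6: □q is false.
    So ◇□q is false at w0.
    At w0: ¬s is true, ◇q is true, so ¬s ∨ ◇q is true.
      At w0: ◇q requires q at some successor in {w1, w6}.
        q holds at w6, so ◇q is true at w0.

No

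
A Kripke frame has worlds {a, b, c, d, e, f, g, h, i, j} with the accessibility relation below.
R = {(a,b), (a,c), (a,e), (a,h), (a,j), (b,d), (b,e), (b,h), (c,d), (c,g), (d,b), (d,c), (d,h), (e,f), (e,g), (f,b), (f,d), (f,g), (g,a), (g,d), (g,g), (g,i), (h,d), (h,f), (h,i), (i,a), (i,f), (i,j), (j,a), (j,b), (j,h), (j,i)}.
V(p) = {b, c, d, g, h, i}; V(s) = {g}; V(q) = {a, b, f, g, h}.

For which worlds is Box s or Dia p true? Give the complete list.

a, b, c, d, e, f, g, h, j

Let φ = Box s or Dia p. Evaluate φ at each world:
  a (successors {b, c, e, h, j}): φ is true.
  b (successors {d, e, h}): φ is true.
  c (successors {d, g}): φ is true.
  d (successors {b, c, h}): φ is true.
  e (successors {f, g}): φ is true.
  f (successors {b, d, g}): φ is true.
  g (successors {a, d, g, i}): φ is true.
  h (successors {d, f, i}): φ is true.
  i (successors {a, f, j}): φ is false.
  j (successors {a, b, h, i}): φ is true.
For instance, at i:
  At i: Box s is false, Dia p is false, so Box s or Dia p is false.
    At i: Box s requires s at every successor {a, f, j}.
      s fails at a, so Box s is false at i.
    At i: Dia p requires p at some successor in {a, f, j}.
      At a: p is false.
      At f: p is false.
      At j: p is false.
    So Dia p is false at i.
Satisfying worlds: {a, b, c, d, e, f, g, h, j}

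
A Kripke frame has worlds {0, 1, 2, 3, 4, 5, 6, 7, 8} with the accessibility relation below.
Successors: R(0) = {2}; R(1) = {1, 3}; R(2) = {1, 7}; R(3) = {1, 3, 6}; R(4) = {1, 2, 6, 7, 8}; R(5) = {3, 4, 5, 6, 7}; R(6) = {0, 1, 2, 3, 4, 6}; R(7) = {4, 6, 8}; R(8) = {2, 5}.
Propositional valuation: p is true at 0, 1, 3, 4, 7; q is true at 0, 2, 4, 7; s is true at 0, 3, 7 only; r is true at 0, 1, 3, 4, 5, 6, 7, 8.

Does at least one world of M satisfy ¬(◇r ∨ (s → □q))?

No

Let φ = ¬(◇r ∨ (s → □q)). Evaluate φ at each world:
  0 (successors {2}): φ is false.
  1 (successors {1, 3}): φ is false.
  2 (successors {1, 7}): φ is false.
  3 (successors {1, 3, 6}): φ is false.
  4 (successors {1, 2, 6, 7, 8}): φ is false.
  5 (successors {3, 4, 5, 6, 7}): φ is false.
  6 (successors {0, 1, 2, 3, 4, 6}): φ is false.
  7 (successors {4, 6, 8}): φ is false.
  8 (successors {2, 5}): φ is false.
For instance, at 2:
  At 2: ◇r ∨ (s → □q) is true, so ¬(◇r ∨ (s → □q)) is false.
    At 2: ◇r is true, s → □q is true, so ◇r ∨ (s → □q) is true.
      At 2: ◇r requires r at some successor in {1, 7}.
        r holds at 1, so ◇r is true at 2.
      At 2: s is false, □q is false, so s → □q is true.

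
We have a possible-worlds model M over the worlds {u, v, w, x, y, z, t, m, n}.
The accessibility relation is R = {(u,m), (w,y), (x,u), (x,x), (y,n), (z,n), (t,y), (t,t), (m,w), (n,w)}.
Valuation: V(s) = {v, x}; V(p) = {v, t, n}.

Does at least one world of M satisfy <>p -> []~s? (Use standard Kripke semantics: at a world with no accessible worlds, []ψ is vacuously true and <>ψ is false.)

Let φ = <>p -> []~s. Evaluate φ at each world:
  u (successors {m}): φ is true.
  v (successors ∅): φ is true.
  w (successors {y}): φ is true.
  x (successors {u, x}): φ is true.
  y (successors {n}): φ is true.
  z (successors {n}): φ is true.
  t (successors {y, t}): φ is true.
  m (successors {w}): φ is true.
  n (successors {w}): φ is true.
Detail at u (witness):
  At u: <>p is false, []~s is true, so <>p -> []~s is true.
    At u: <>p requires p at some successor in {m}.
      At m: p is false.
    So <>p is false at u.
    At u: []~s requires ~s at every successor {m}.
      At m: ~s is true.
    So []~s is true at u.

Yes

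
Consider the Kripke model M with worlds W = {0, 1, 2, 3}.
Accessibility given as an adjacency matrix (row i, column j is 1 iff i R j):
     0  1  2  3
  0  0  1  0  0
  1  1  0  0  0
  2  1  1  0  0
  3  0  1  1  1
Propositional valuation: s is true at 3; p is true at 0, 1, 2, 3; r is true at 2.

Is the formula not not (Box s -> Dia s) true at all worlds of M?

Yes

Let φ = not not (Box s -> Dia s). Evaluate φ at each world:
  0 (successors {1}): φ is true.
  1 (successors {0}): φ is true.
  2 (successors {0, 1}): φ is true.
  3 (successors {1, 2, 3}): φ is true.
For instance, at 3:
  At 3: not (Box s -> Dia s) is false, so not not (Box s -> Dia s) is true.
    At 3: Box s -> Dia s is true, so not (Box s -> Dia s) is false.
      At 3: Box s is false, Dia s is true, so Box s -> Dia s is true.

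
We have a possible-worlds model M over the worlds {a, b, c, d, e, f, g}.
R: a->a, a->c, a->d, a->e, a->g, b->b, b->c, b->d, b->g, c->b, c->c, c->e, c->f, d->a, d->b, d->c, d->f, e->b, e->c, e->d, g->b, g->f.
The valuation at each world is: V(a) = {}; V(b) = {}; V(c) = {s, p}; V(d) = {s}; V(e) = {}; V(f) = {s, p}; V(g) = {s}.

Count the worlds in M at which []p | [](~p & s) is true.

1

Let φ = []p | [](~p & s). Evaluate φ at each world:
  a (successors {a, c, d, e, g}): φ is false.
  b (successors {b, c, d, g}): φ is false.
  c (successors {b, c, e, f}): φ is false.
  d (successors {a, b, c, f}): φ is false.
  e (successors {b, c, d}): φ is false.
  f (successors ∅): φ is true.
  g (successors {b, f}): φ is false.
For instance, at d:
  At d: []p is false, [](~p & s) is false, so []p | [](~p & s) is false.
    At d: []p requires p at every successor {a, b, c, f}.
      p fails at a, so []p is false at d.
    At d: [](~p & s) requires ~p & s at every successor {a, b, c, f}.
      ~p & s fails at a, so [](~p & s) is false at d.
Satisfying worlds: {f}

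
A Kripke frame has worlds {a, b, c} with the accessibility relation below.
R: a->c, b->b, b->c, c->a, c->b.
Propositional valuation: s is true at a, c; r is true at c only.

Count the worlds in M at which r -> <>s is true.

3

Recall that <>ψ holds at a world iff ψ holds at some accessible world.
Let φ = r -> <>s. Evaluate φ at each world:
  a (successors {c}): φ is true.
  b (successors {b, c}): φ is true.
  c (successors {a, b}): φ is true.
For instance, at c:
  At c: r is true, <>s is true, so r -> <>s is true.
    At c: <>s requires s at some successor in {a, b}.
      s holds at a, so <>s is true at c.
Satisfying worlds: {a, b, c}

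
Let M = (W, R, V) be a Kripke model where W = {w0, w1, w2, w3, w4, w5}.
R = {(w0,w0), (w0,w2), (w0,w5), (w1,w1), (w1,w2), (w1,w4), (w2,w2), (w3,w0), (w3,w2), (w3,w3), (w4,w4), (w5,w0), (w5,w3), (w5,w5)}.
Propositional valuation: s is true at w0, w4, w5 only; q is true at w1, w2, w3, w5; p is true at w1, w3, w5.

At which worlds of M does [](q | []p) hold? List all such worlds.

Recall that []ψ holds at a world iff ψ holds at every accessible world, and <>ψ holds iff ψ holds at some accessible world.
Let φ = [](q | []p). Evaluate φ at each world:
  w0 (successors {w0, w2, w5}): φ is false.
  w1 (successors {w1, w2, w4}): φ is false.
  w2 (successors {w2}): φ is true.
  w3 (successors {w0, w2, w3}): φ is false.
  w4 (successors {w4}): φ is false.
  w5 (successors {w0, w3, w5}): φ is false.
For instance, at w1:
  At w1: [](q | []p) requires q | []p at every successor {w1, w2, w4}.
    q | []p fails at w4, so [](q | []p) is false at w1.
      At w4: q is false, []p is false, so q | []p is false.
Satisfying worlds: {w2}

w2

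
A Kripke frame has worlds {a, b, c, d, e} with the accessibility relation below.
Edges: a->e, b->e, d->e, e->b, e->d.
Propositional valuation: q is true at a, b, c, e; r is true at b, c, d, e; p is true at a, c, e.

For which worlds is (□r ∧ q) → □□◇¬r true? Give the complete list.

c, d

Let φ = (□r ∧ q) → □□◇¬r. Evaluate φ at each world:
  a (successors {e}): φ is false.
  b (successors {e}): φ is false.
  c (successors ∅): φ is true.
  d (successors {e}): φ is true.
  e (successors {b, d}): φ is false.
For instance, at d:
  At d: □r ∧ q is false, □□◇¬r is false, so (□r ∧ q) → □□◇¬r is true.
    At d: □r is true, q is false, so □r ∧ q is false.
      At d: □r requires r at every successor {e}.
        At e: r is true.
      So □r is true at d.
    At d: □□◇¬r requires □◇¬r at every successor {e}.
      □◇¬r fails at e, so □□◇¬r is false at d.
Satisfying worlds: {c, d}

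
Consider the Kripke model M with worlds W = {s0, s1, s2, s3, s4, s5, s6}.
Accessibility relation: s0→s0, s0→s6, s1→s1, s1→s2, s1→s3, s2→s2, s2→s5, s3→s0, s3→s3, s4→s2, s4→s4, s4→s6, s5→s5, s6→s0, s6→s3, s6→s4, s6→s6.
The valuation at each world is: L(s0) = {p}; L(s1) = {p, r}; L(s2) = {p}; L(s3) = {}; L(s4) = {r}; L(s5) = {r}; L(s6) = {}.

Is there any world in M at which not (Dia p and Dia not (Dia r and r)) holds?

Yes

Let φ = not (Dia p and Dia not (Dia r and r)). Evaluate φ at each world:
  s0 (successors {s0, s6}): φ is false.
  s1 (successors {s1, s2, s3}): φ is false.
  s2 (successors {s2, s5}): φ is false.
  s3 (successors {s0, s3}): φ is false.
  s4 (successors {s2, s4, s6}): φ is false.
  s5 (successors {s5}): φ is true.
  s6 (successors {s0, s3, s4, s6}): φ is false.
Detail at s5 (witness):
  At s5: Dia p and Dia not (Dia r and r) is false, so not (Dia p and Dia not (Dia r and r)) is true.
    At s5: Dia p is false, Dia not (Dia r and r) is false, so Dia p and Dia not (Dia r and r) is false.
      At s5: Dia p requires p at some successor in {s5}.
        At s5: p is false.
      So Dia p is false at s5.
      At s5: Dia not (Dia r and r) requires not (Dia r and r) at some successor in {s5}.
        At s5: not (Dia r and r) is false.
      So Dia not (Dia r and r) is false at s5.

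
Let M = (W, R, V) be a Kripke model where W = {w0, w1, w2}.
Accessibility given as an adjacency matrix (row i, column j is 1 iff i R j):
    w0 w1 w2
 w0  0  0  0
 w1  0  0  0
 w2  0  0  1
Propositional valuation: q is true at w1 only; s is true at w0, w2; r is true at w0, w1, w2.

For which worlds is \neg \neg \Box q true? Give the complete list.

Let φ = \neg \neg \Box q. Evaluate φ at each world:
  w0 (successors ∅): φ is true.
  w1 (successors ∅): φ is true.
  w2 (successors {w2}): φ is false.
For instance, at w2:
  At w2: \neg \Box q is true, so \neg \neg \Box q is false.
    At w2: \Box q is false, so \neg \Box q is true.
      At w2: \Box q requires q at every successor {w2}.
        q fails at w2, so \Box q is false at w2.
Satisfying worlds: {w0, w1}

w0, w1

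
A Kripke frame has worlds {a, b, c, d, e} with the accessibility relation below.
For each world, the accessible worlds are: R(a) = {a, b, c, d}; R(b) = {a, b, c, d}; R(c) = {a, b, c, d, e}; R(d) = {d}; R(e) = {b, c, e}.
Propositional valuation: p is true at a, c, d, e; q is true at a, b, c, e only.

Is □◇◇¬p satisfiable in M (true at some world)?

Recall that □ψ holds at a world iff ψ holds at every accessible world, and ◇ψ holds iff ψ holds at some accessible world.
Let φ = □◇◇¬p. Evaluate φ at each world:
  a (successors {a, b, c, d}): φ is false.
  b (successors {a, b, c, d}): φ is false.
  c (successors {a, b, c, d, e}): φ is false.
  d (successors {d}): φ is false.
  e (successors {b, c, e}): φ is true.
Detail at e (witness):
  At e: □◇◇¬p requires ◇◇¬p at every successor {b, c, e}.
      At b: ◇◇¬p requires ◇¬p at some successor in {a, b, c, d}.
        ◇¬p holds at a, so ◇◇¬p is true at b.
      At c: ◇◇¬p requires ◇¬p at some successor in {a, b, c, d, e}.
        ◇¬p holds at a, so ◇◇¬p is true at c.
      At e: ◇◇¬p requires ◇¬p at some successor in {b, c, e}.
        ◇¬p holds at b, so ◇◇¬p is true at e.
  So □◇◇¬p is true at e.

Yes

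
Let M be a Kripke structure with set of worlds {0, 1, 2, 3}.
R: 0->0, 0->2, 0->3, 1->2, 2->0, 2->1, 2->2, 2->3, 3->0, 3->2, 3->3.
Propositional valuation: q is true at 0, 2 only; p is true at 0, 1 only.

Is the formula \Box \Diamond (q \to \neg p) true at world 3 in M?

Recall that \Box ψ holds at a world iff ψ holds at every accessible world, and \Diamond ψ holds iff ψ holds at some accessible world.
At 3: \Box \Diamond (q \to \neg p) requires \Diamond (q \to \neg p) at every successor {0, 2, 3}.
    At 0: \Diamond (q \to \neg p) requires q \to \neg p at some successor in {0, 2, 3}.
      q \to \neg p holds at 2, so \Diamond (q \to \neg p) is true at 0.
    At 2: \Diamond (q \to \neg p) requires q \to \neg p at some successor in {0, 1, 2, 3}.
      q \to \neg p holds at 1, so \Diamond (q \to \neg p) is true at 2.
    At 3: \Diamond (q \to \neg p) requires q \to \neg p at some successor in {0, 2, 3}.
      q \to \neg p holds at 2, so \Diamond (q \to \neg p) is true at 3.
So \Box \Diamond (q \to \neg p) is true at 3.

Yes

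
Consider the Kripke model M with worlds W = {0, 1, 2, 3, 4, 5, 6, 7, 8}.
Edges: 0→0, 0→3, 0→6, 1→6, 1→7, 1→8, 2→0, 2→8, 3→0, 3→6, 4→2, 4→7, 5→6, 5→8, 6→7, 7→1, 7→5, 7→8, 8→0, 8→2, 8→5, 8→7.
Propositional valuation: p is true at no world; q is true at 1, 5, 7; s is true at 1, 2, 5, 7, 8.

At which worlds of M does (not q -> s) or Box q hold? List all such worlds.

Let φ = (not q -> s) or Box q. Evaluate φ at each world:
  0 (successors {0, 3, 6}): φ is false.
  1 (successors {6, 7, 8}): φ is true.
  2 (successors {0, 8}): φ is true.
  3 (successors {0, 6}): φ is false.
  4 (successors {2, 7}): φ is false.
  5 (successors {6, 8}): φ is true.
  6 (successors {7}): φ is true.
  7 (successors {1, 5, 8}): φ is true.
  8 (successors {0, 2, 5, 7}): φ is true.
For instance, at 3:
  At 3: not q -> s is false, Box q is false, so (not q -> s) or Box q is false.
    At 3: Box q requires q at every successor {0, 6}.
      q fails at 0, so Box q is false at 3.
Satisfying worlds: {1, 2, 5, 6, 7, 8}

1, 2, 5, 6, 7, 8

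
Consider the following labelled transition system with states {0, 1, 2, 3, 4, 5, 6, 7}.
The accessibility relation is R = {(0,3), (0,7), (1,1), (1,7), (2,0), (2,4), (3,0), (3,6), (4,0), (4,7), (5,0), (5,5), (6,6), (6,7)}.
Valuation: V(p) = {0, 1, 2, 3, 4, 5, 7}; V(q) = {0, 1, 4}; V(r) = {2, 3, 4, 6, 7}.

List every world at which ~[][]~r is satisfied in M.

0, 1, 2, 3, 4, 5, 6

Let φ = ~[][]~r. Evaluate φ at each world:
  0 (successors {3, 7}): φ is true.
  1 (successors {1, 7}): φ is true.
  2 (successors {0, 4}): φ is true.
  3 (successors {0, 6}): φ is true.
  4 (successors {0, 7}): φ is true.
  5 (successors {0, 5}): φ is true.
  6 (successors {6, 7}): φ is true.
  7 (successors ∅): φ is false.
For instance, at 5:
  At 5: [][]~r is false, so ~[][]~r is true.
    At 5: [][]~r requires []~r at every successor {0, 5}.
      []~r fails at 0, so [][]~r is false at 5.
Satisfying worlds: {0, 1, 2, 3, 4, 5, 6}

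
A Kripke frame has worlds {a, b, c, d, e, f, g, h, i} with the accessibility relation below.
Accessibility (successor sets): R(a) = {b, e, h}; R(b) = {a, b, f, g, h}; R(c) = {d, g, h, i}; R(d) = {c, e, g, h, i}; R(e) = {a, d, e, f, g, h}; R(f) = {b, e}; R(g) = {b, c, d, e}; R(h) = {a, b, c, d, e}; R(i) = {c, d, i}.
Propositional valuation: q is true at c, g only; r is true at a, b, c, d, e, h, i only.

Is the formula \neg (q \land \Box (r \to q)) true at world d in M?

At d: q \land \Box (r \to q) is false, so \neg (q \land \Box (r \to q)) is true.
  At d: q is false, \Box (r \to q) is false, so q \land \Box (r \to q) is false.
    At d: \Box (r \to q) requires r \to q at every successor {c, e, g, h, i}.
      r \to q fails at e, so \Box (r \to q) is false at d.

Yes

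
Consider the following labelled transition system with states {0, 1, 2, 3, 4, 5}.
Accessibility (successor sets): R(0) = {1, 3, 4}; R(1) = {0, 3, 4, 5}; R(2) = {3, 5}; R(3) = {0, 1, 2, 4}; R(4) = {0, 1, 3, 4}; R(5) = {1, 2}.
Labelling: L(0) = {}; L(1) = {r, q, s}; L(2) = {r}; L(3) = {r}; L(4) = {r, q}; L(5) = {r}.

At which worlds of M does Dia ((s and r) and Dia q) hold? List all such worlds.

Let φ = Dia ((s and r) and Dia q). Evaluate φ at each world:
  0 (successors {1, 3, 4}): φ is true.
  1 (successors {0, 3, 4, 5}): φ is false.
  2 (successors {3, 5}): φ is false.
  3 (successors {0, 1, 2, 4}): φ is true.
  4 (successors {0, 1, 3, 4}): φ is true.
  5 (successors {1, 2}): φ is true.
For instance, at 1:
  At 1: Dia ((s and r) and Dia q) requires (s and r) and Dia q at some successor in {0, 3, 4, 5}.
    At 0: (s and r) and Dia q is false.
    At 3: (s and r) and Dia q is false.
    At 4: (s and r) and Dia q is false.
    At 5: (s and r) and Dia q is false.
  So Dia ((s and r) and Dia q) is false at 1.
Satisfying worlds: {0, 3, 4, 5}

0, 3, 4, 5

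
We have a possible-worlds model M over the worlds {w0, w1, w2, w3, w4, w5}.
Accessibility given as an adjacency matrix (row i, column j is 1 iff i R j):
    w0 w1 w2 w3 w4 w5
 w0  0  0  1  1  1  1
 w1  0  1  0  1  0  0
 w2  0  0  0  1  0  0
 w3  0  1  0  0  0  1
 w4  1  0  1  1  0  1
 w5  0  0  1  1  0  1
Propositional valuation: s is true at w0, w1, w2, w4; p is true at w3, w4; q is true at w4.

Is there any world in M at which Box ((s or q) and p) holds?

Let φ = Box ((s or q) and p). Evaluate φ at each world:
  w0 (successors {w2, w3, w4, w5}): φ is false.
  w1 (successors {w1, w3}): φ is false.
  w2 (successors {w3}): φ is false.
  w3 (successors {w1, w5}): φ is false.
  w4 (successors {w0, w2, w3, w5}): φ is false.
  w5 (successors {w2, w3, w5}): φ is false.
For instance, at w0:
  At w0: Box ((s or q) and p) requires (s or q) and p at every successor {w2, w3, w4, w5}.
    (s or q) and p fails at w2, so Box ((s or q) and p) is false at w0.

No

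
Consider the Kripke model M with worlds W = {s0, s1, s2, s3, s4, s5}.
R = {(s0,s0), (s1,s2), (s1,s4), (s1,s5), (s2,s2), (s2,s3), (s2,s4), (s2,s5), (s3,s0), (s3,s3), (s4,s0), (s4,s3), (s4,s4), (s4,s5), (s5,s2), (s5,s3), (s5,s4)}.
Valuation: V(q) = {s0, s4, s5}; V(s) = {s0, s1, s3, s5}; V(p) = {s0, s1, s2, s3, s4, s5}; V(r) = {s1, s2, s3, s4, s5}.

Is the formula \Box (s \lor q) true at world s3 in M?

At s3: \Box (s \lor q) requires s \lor q at every successor {s0, s3}.
  At s0: s \lor q is true.
  At s3: s \lor q is true.
So \Box (s \lor q) is true at s3.

Yes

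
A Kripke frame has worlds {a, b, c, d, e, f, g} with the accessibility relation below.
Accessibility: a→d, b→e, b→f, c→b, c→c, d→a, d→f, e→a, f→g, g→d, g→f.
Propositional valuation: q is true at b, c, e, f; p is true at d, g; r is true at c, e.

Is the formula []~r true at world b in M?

No

At b: []~r requires ~r at every successor {e, f}.
  ~r fails at e, so []~r is false at b.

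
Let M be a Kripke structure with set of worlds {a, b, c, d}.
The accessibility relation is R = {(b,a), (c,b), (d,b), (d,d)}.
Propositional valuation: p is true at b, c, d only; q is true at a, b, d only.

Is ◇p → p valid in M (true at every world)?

Yes

Let φ = ◇p → p. Evaluate φ at each world:
  a (successors ∅): φ is true.
  b (successors {a}): φ is true.
  c (successors {b}): φ is true.
  d (successors {b, d}): φ is true.
For instance, at b:
  At b: ◇p is false, p is true, so ◇p → p is true.
    At b: ◇p requires p at some successor in {a}.
      At a: p is false.
    So ◇p is false at b.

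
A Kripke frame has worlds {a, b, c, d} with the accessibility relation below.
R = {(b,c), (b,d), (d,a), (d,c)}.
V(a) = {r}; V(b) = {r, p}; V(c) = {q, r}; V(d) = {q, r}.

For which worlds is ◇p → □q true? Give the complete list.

a, b, c, d

Let φ = ◇p → □q. Evaluate φ at each world:
  a (successors ∅): φ is true.
  b (successors {c, d}): φ is true.
  c (successors ∅): φ is true.
  d (successors {a, c}): φ is true.
For instance, at b:
  At b: ◇p is false, □q is true, so ◇p → □q is true.
    At b: ◇p requires p at some successor in {c, d}.
      At c: p is false.
      At d: p is false.
    So ◇p is false at b.
    At b: □q requires q at every successor {c, d}.
      At c: q is true.
      At d: q is true.
    So □q is true at b.
Satisfying worlds: {a, b, c, d}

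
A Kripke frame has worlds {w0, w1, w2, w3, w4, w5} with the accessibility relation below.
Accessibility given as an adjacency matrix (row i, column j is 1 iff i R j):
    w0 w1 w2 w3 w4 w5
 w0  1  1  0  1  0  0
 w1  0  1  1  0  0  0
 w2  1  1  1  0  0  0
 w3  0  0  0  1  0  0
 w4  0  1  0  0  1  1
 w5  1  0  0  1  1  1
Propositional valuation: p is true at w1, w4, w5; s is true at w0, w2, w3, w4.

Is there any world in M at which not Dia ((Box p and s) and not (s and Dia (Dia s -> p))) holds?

Let φ = not Dia ((Box p and s) and not (s and Dia (Dia s -> p))). Evaluate φ at each world:
  w0 (successors {w0, w1, w3}): φ is true.
  w1 (successors {w1, w2}): φ is true.
  w2 (successors {w0, w1, w2}): φ is true.
  w3 (successors {w3}): φ is true.
  w4 (successors {w1, w4, w5}): φ is true.
  w5 (successors {w0, w3, w4, w5}): φ is true.
Detail at w0 (witness):
  At w0: Dia ((Box p and s) and not (s and Dia (Dia s -> p))) is false, so not Dia ((Box p and s) and not (s and Dia (Dia s -> p))) is true.
    At w0: Dia ((Box p and s) and not (s and Dia (Dia s -> p))) requires (Box p and s) and not (s and Dia (Dia s -> p)) at some successor in {w0, w1, w3}.
      At w0: (Box p and s) and not (s and Dia (Dia s -> p)) is false.
      At w1: (Box p and s) and not (s and Dia (Dia s -> p)) is false.
      At w3: (Box p and s) and not (s and Dia (Dia s -> p)) is false.
    So Dia ((Box p and s) and not (s and Dia (Dia s -> p))) is false at w0.

Yes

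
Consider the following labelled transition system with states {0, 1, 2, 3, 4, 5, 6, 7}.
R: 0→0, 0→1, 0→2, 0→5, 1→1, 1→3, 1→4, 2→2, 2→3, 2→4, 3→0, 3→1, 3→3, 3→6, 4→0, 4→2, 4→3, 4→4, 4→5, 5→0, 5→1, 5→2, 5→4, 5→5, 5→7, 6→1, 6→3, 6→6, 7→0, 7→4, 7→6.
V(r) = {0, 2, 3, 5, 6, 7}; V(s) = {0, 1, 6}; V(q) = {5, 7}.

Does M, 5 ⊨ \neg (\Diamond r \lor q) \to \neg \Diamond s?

At 5: \neg (\Diamond r \lor q) is false, \neg \Diamond s is false, so \neg (\Diamond r \lor q) \to \neg \Diamond s is true.
  At 5: \Diamond r \lor q is true, so \neg (\Diamond r \lor q) is false.
    At 5: \Diamond r is true, q is true, so \Diamond r \lor q is true.
      At 5: \Diamond r requires r at some successor in {0, 1, 2, 4, 5, 7}.
        r holds at 0, so \Diamond r is true at 5.
  At 5: \Diamond s is true, so \neg \Diamond s is false.
    At 5: \Diamond s requires s at some successor in {0, 1, 2, 4, 5, 7}.
      s holds at 0, so \Diamond s is true at 5.

Yes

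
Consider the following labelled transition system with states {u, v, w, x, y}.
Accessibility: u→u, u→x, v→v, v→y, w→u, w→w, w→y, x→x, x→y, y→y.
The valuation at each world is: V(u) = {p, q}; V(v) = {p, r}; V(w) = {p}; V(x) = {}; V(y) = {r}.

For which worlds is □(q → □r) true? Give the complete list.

Let φ = □(q → □r). Evaluate φ at each world:
  u (successors {u, x}): φ is false.
  v (successors {v, y}): φ is true.
  w (successors {u, w, y}): φ is false.
  x (successors {x, y}): φ is true.
  y (successors {y}): φ is true.
For instance, at u:
  At u: □(q → □r) requires q → □r at every successor {u, x}.
    q → □r fails at u, so □(q → □r) is false at u.
      At u: q is true, □r is false, so q → □r is false.
Satisfying worlds: {v, x, y}

v, x, y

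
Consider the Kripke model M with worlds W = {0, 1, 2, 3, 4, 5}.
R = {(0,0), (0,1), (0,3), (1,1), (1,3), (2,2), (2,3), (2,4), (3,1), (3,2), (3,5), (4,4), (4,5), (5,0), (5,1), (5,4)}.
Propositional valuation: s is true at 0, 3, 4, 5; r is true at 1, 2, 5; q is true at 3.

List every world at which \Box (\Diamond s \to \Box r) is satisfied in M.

none

Recall that \Box ψ holds at a world iff ψ holds at every accessible world, and \Diamond ψ holds iff ψ holds at some accessible world.
Let φ = \Box (\Diamond s \to \Box r). Evaluate φ at each world:
  0 (successors {0, 1, 3}): φ is false.
  1 (successors {1, 3}): φ is false.
  2 (successors {2, 3, 4}): φ is false.
  3 (successors {1, 2, 5}): φ is false.
  4 (successors {4, 5}): φ is false.
  5 (successors {0, 1, 4}): φ is false.
For instance, at 5:
  At 5: \Box (\Diamond s \to \Box r) requires \Diamond s \to \Box r at every successor {0, 1, 4}.
    \Diamond s \to \Box r fails at 0, so \Box (\Diamond s \to \Box r) is false at 5.
      At 0: \Diamond s is true, \Box r is false, so \Diamond s \to \Box r is false.
Satisfying worlds: none.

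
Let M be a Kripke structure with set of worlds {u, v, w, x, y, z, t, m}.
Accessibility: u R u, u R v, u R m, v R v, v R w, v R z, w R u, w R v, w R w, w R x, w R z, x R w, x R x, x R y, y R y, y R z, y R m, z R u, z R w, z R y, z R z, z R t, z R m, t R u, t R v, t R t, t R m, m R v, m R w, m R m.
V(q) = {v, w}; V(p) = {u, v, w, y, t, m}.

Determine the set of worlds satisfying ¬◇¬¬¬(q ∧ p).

none

Let φ = ¬◇¬¬¬(q ∧ p). Evaluate φ at each world:
  u (successors {u, v, m}): φ is false.
  v (successors {v, w, z}): φ is false.
  w (successors {u, v, w, x, z}): φ is false.
  x (successors {w, x, y}): φ is false.
  y (successors {y, z, m}): φ is false.
  z (successors {u, w, y, z, t, m}): φ is false.
  t (successors {u, v, t, m}): φ is false.
  m (successors {v, w, m}): φ is false.
For instance, at z:
  At z: ◇¬¬¬(q ∧ p) is true, so ¬◇¬¬¬(q ∧ p) is false.
    At z: ◇¬¬¬(q ∧ p) requires ¬¬¬(q ∧ p) at some successor in {u, w, y, z, t, m}.
      ¬¬¬(q ∧ p) holds at u, so ◇¬¬¬(q ∧ p) is true at z.
Satisfying worlds: none.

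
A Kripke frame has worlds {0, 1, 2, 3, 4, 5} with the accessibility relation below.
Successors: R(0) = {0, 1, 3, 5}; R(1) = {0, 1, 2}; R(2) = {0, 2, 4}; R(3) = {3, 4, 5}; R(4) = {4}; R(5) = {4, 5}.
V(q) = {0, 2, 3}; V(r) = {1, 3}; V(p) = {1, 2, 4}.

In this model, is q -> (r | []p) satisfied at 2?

No

Recall that []ψ holds at a world iff ψ holds at every accessible world, and <>ψ holds iff ψ holds at some accessible world.
At 2: q is true, r | []p is false, so q -> (r | []p) is false.
  At 2: r is false, []p is false, so r | []p is false.
    At 2: []p requires p at every successor {0, 2, 4}.
      p fails at 0, so []p is false at 2.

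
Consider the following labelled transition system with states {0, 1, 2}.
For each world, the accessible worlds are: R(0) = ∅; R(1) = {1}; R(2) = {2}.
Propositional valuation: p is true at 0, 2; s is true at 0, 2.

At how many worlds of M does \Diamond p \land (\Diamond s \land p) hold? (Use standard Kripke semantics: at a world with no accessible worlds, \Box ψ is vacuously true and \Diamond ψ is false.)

Let φ = \Diamond p \land (\Diamond s \land p). Evaluate φ at each world:
  0 (successors ∅): φ is false.
  1 (successors {1}): φ is false.
  2 (successors {2}): φ is true.
For instance, at 2:
  At 2: \Diamond p is true, \Diamond s \land p is true, so \Diamond p \land (\Diamond s \land p) is true.
    At 2: \Diamond p requires p at some successor in {2}.
      p holds at 2, so \Diamond p is true at 2.
    At 2: \Diamond s is true, p is true, so \Diamond s \land p is true.
      At 2: \Diamond s requires s at some successor in {2}.
        s holds at 2, so \Diamond s is true at 2.
Satisfying worlds: {2}

1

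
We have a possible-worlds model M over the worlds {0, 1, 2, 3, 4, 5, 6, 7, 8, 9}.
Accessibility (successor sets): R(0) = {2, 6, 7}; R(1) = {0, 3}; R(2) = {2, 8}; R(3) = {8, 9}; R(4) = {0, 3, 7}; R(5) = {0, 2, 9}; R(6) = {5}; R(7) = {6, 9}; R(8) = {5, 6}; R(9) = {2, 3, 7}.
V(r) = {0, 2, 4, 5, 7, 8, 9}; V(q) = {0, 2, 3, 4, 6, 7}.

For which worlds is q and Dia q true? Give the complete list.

0, 2, 4, 7

Let φ = q and Dia q. Evaluate φ at each world:
  0 (successors {2, 6, 7}): φ is true.
  1 (successors {0, 3}): φ is false.
  2 (successors {2, 8}): φ is true.
  3 (successors {8, 9}): φ is false.
  4 (successors {0, 3, 7}): φ is true.
  5 (successors {0, 2, 9}): φ is false.
  6 (successors {5}): φ is false.
  7 (successors {6, 9}): φ is true.
  8 (successors {5, 6}): φ is false.
  9 (successors {2, 3, 7}): φ is false.
For instance, at 7:
  At 7: q is true, Dia q is true, so q and Dia q is true.
    At 7: Dia q requires q at some successor in {6, 9}.
      q holds at 6, so Dia q is true at 7.
Satisfying worlds: {0, 2, 4, 7}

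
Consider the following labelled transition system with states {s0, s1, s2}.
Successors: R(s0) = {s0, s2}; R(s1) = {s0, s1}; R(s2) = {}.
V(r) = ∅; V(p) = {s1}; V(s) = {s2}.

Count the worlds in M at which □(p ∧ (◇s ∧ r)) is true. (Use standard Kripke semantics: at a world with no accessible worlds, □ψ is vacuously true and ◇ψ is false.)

1

Let φ = □(p ∧ (◇s ∧ r)). Evaluate φ at each world:
  s0 (successors {s0, s2}): φ is false.
  s1 (successors {s0, s1}): φ is false.
  s2 (successors ∅): φ is true.
For instance, at s0:
  At s0: □(p ∧ (◇s ∧ r)) requires p ∧ (◇s ∧ r) at every successor {s0, s2}.
    p ∧ (◇s ∧ r) fails at s0, so □(p ∧ (◇s ∧ r)) is false at s0.
      At s0: p is false, ◇s ∧ r is false, so p ∧ (◇s ∧ r) is false.
Satisfying worlds: {s2}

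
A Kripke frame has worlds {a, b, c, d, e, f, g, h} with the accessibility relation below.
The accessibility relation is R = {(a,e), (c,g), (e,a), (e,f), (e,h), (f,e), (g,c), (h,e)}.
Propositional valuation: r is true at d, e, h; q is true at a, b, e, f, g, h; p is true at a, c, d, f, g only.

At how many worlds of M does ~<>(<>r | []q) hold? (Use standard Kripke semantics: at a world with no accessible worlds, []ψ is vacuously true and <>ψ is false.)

Let φ = ~<>(<>r | []q). Evaluate φ at each world:
  a (successors {e}): φ is false.
  b (successors ∅): φ is true.
  c (successors {g}): φ is true.
  d (successors ∅): φ is true.
  e (successors {a, f, h}): φ is false.
  f (successors {e}): φ is false.
  g (successors {c}): φ is false.
  h (successors {e}): φ is false.
For instance, at e:
  At e: <>(<>r | []q) is true, so ~<>(<>r | []q) is false.
    At e: <>(<>r | []q) requires <>r | []q at some successor in {a, f, h}.
      <>r | []q holds at a, so <>(<>r | []q) is true at e.
Satisfying worlds: {b, c, d}

3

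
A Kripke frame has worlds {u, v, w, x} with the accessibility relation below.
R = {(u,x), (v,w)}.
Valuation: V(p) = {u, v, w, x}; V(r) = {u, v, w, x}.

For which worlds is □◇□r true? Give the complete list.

Let φ = □◇□r. Evaluate φ at each world:
  u (successors {x}): φ is false.
  v (successors {w}): φ is false.
  w (successors ∅): φ is true.
  x (successors ∅): φ is true.
For instance, at u:
  At u: □◇□r requires ◇□r at every successor {x}.
    ◇□r fails at x, so □◇□r is false at u.
      At x: no accessible worlds, so ◇□r is false.
Satisfying worlds: {w, x}

w, x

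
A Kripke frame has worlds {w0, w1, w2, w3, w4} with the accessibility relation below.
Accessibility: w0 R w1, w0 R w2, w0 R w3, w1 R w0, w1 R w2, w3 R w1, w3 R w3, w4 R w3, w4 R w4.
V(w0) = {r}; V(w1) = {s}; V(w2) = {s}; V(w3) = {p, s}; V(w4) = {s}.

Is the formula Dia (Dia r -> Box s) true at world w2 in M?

No

At w2: no accessible worlds, so Dia (Dia r -> Box s) is false.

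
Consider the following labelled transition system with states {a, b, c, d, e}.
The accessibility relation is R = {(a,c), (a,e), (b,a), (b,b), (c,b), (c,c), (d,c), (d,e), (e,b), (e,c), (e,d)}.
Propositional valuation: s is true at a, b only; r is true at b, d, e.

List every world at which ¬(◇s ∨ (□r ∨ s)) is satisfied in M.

d

Let φ = ¬(◇s ∨ (□r ∨ s)). Evaluate φ at each world:
  a (successors {c, e}): φ is false.
  b (successors {a, b}): φ is false.
  c (successors {b, c}): φ is false.
  d (successors {c, e}): φ is true.
  e (successors {b, c, d}): φ is false.
For instance, at c:
  At c: ◇s ∨ (□r ∨ s) is true, so ¬(◇s ∨ (□r ∨ s)) is false.
    At c: ◇s is true, □r ∨ s is false, so ◇s ∨ (□r ∨ s) is true.
      At c: ◇s requires s at some successor in {b, c}.
        s holds at b, so ◇s is true at c.
      At c: □r is false, s is false, so □r ∨ s is false.
Satisfying worlds: {d}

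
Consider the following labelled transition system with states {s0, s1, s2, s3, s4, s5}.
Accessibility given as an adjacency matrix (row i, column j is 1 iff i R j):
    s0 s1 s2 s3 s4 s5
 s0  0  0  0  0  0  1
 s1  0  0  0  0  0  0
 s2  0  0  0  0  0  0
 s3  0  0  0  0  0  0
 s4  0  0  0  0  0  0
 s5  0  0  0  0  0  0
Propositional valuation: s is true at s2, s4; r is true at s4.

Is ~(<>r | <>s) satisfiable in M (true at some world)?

Yes

Let φ = ~(<>r | <>s). Evaluate φ at each world:
  s0 (successors {s5}): φ is true.
  s1 (successors ∅): φ is true.
  s2 (successors ∅): φ is true.
  s3 (successors ∅): φ is true.
  s4 (successors ∅): φ is true.
  s5 (successors ∅): φ is true.
Detail at s0 (witness):
  At s0: <>r | <>s is false, so ~(<>r | <>s) is true.
    At s0: <>r is false, <>s is false, so <>r | <>s is false.
      At s0: <>r requires r at some successor in {s5}.
        At s5: r is false.
      So <>r is false at s0.
      At s0: <>s requires s at some successor in {s5}.
        At s5: s is false.
      So <>s is false at s0.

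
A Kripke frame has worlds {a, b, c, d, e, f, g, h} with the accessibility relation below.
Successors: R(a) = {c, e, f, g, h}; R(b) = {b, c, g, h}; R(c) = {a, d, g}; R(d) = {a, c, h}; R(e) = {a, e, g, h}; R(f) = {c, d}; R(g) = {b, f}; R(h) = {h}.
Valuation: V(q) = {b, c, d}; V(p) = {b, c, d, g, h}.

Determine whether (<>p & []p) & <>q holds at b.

Yes

Recall that []ψ holds at a world iff ψ holds at every accessible world, and <>ψ holds iff ψ holds at some accessible world.
At b: <>p & []p is true, <>q is true, so (<>p & []p) & <>q is true.
  At b: <>p is true, []p is true, so <>p & []p is true.
    At b: <>p requires p at some successor in {b, c, g, h}.
      p holds at b, so <>p is true at b.
    At b: []p requires p at every successor {b, c, g, h}.
      At b: p is true.
      At c: p is true.
      At g: p is true.
      At h: p is true.
    So []p is true at b.
  At b: <>q requires q at some successor in {b, c, g, h}.
    q holds at b, so <>q is true at b.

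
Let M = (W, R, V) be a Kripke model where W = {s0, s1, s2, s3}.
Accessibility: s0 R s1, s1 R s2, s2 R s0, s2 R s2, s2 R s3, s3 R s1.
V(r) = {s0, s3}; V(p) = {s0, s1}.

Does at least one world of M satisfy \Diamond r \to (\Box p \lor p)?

Yes

Recall that \Box ψ holds at a world iff ψ holds at every accessible world, and \Diamond ψ holds iff ψ holds at some accessible world.
Let φ = \Diamond r \to (\Box p \lor p). Evaluate φ at each world:
  s0 (successors {s1}): φ is true.
  s1 (successors {s2}): φ is true.
  s2 (successors {s0, s2, s3}): φ is false.
  s3 (successors {s1}): φ is true.
Detail at s0 (witness):
  At s0: \Diamond r is false, \Box p \lor p is true, so \Diamond r \to (\Box p \lor p) is true.
    At s0: \Diamond r requires r at some successor in {s1}.
      At s1: r is false.
    So \Diamond r is false at s0.
    At s0: \Box p is true, p is true, so \Box p \lor p is true.
      At s0: \Box p requires p at every successor {s1}.
        At s1: p is true.
      So \Box p is true at s0.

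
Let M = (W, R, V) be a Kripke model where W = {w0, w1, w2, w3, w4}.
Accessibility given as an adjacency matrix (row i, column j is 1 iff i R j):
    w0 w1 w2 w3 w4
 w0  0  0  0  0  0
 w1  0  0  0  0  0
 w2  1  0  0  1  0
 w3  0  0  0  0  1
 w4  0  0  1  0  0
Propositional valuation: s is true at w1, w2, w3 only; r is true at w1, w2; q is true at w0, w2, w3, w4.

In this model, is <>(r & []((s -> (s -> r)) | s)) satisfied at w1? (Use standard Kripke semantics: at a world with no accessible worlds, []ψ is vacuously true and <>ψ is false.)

At w1: no accessible worlds, so <>(r & []((s -> (s -> r)) | s)) is false.

No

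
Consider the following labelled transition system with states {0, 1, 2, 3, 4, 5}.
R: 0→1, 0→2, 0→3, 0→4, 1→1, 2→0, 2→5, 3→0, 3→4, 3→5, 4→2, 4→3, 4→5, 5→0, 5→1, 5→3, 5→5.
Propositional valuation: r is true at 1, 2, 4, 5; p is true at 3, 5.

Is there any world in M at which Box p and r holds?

Recall that Box ψ holds at a world iff ψ holds at every accessible world, and Dia ψ holds iff ψ holds at some accessible world.
Let φ = Box p and r. Evaluate φ at each world:
  0 (successors {1, 2, 3, 4}): φ is false.
  1 (successors {1}): φ is false.
  2 (successors {0, 5}): φ is false.
  3 (successors {0, 4, 5}): φ is false.
  4 (successors {2, 3, 5}): φ is false.
  5 (successors {0, 1, 3, 5}): φ is false.
For instance, at 5:
  At 5: Box p is false, r is true, so Box p and r is false.
    At 5: Box p requires p at every successor {0, 1, 3, 5}.
      p fails at 0, so Box p is false at 5.

No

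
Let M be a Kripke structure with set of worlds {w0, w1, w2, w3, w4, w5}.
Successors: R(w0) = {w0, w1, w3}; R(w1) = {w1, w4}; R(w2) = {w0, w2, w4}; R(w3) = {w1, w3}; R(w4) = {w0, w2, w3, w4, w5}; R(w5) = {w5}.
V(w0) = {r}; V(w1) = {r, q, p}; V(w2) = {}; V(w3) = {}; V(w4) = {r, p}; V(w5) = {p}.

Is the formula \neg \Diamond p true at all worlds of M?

Let φ = \neg \Diamond p. Evaluate φ at each world:
  w0 (successors {w0, w1, w3}): φ is false.
  w1 (successors {w1, w4}): φ is false.
  w2 (successors {w0, w2, w4}): φ is false.
  w3 (successors {w1, w3}): φ is false.
  w4 (successors {w0, w2, w3, w4, w5}): φ is false.
  w5 (successors {w5}): φ is false.
Detail at w0 (counterexample):
  At w0: \Diamond p is true, so \neg \Diamond p is false.
    At w0: \Diamond p requires p at some successor in {w0, w1, w3}.
      p holds at w1, so \Diamond p is true at w0.

No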